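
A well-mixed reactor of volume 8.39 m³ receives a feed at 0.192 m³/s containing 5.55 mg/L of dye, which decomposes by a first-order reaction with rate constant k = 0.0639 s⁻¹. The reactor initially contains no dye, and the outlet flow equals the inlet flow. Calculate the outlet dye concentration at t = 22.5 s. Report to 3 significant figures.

Accumulation = in − out − consumed: V dC/dt = Q C_in − Q C − k V C.
This is linear with rate a = Q/V + k = 0.086784 s⁻¹.
C_ss = Q C_in/(Q + kV) = 1.4635 mg/L; C(t) = C_ss + (C₀ − C_ss) e^(−a t).
C(22.5) = 1.4635 + (-1.4635)·e^(−0.086784·22.5) = 1.4635 + (-1.4635)·0.14190 = 1.2558 mg/L.

1.26 mg/L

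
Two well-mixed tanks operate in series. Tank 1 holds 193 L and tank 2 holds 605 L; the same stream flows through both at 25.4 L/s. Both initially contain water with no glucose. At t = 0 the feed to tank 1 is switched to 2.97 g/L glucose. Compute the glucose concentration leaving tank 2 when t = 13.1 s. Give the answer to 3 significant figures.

Species balance on tank i: dCᵢ/dt = (Cᵢ₋₁ − Cᵢ)/τᵢ with τᵢ = Vᵢ/Q.
τ₁ = 193/25.4 = 7.5984 s; τ₂ = 605/25.4 = 23.819 s.
Tank 1: C₁ = C_in(1 − e^(−t/τ₁)). Tank 2 (τ₁ ≠ τ₂): C₂ = C_in[1 − (τ₁ e^(−t/τ₁) − τ₂ e^(−t/τ₂))/(τ₁ − τ₂)].
At t = 13.1: e^(−t/τ₁) = 0.17834, e^(−t/τ₂) = 0.57696.
C₂ = 2.97·[1 − (7.5984·0.17834 − 23.819·0.57696)/(-16.220)] = 2.97·0.23631 = 0.70184 g/L.

0.702 g/L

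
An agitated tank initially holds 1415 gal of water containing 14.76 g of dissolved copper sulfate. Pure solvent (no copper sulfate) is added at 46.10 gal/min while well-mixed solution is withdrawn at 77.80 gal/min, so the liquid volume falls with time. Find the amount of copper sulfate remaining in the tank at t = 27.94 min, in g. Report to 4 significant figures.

Total volume: dV/dt = Q_in − Q_out = -31.7000 gal/min, so V(t) = 1415 − 31.7000 t and V(27.94) = 529.302 gal.
Species balance (pure solvent in): dm/dt = −Q_out · m/V(t).
Separate: dm/m = −Q_out dt/V(t) ⇒ ln(m/m₀) = −(Q_out/(Q_in−Q_out)) ln(V/V₀).
m = m₀ (V₀/V)^(Q_out/(Q_in−Q_out)) = 14.76 × (1415/529.302)^(-2.45426) = 1.32126 g.

1.321 g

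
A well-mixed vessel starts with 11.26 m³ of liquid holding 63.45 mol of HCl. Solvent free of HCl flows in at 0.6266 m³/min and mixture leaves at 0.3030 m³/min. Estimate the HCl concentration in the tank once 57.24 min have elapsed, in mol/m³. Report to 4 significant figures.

Total volume: dV/dt = Q_in − Q_out = 0.323600 m³/min, so V(t) = 11.26 + 0.323600 t and V(57.24) = 29.7829 m³.
Solute balance: dm/dt = 0 − Q_out C = −Q_out m/V(t).
Separate: dm/m = −Q_out dt/V(t) ⇒ ln(m/m₀) = −(Q_out/(Q_in−Q_out)) ln(V/V₀).
m = m₀ (V₀/V)^(Q_out/(Q_in−Q_out)) = 63.45 × (11.26/29.7829)^(0.936341) = 25.5208 mol.
C = m/V = 25.5208/29.7829 = 0.856897 mol/m³.

0.8569 mol/m³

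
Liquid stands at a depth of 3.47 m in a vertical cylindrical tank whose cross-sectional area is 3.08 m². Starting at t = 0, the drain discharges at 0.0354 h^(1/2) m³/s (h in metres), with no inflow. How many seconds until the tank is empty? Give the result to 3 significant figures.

With no inflow, A dh/dt = −0.0354 √h.
This is separable: 2 d(√h)/dt = −0.0354/A, so √h = √h₀ − (0.0354/(2A)) t.
Set h = 0: 2√h₀ = (0.0354/A) t_empty ⇒ t_empty = 2A√h₀/0.0354.
t_empty = 2·3.08·√3.47/0.0354 = 6.1600·1.8628/0.0354 = 324.15 s.

324 s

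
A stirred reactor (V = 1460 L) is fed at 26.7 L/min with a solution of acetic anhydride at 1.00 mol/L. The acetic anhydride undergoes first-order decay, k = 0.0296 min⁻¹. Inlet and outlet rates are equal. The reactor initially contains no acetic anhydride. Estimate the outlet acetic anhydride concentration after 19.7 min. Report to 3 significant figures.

0.233 mol/L

Species balance: V dC/dt = Q C_in − Q C − k V C.
dC/dt = (Q/V) C_in − (Q/V + k) C; effective rate a = Q/V + k = 0.018288 + 0.0296 = 0.047888 min⁻¹.
C_ss = Q C_in/(Q + kV) = 0.38189 mol/L; C(t) = C_ss + (C₀ − C_ss) e^(−a t).
C(19.7) = 0.38189 + (-0.38189)·e^(−0.047888·19.7) = 0.38189 + (-0.38189)·0.38931 = 0.23322 mol/L.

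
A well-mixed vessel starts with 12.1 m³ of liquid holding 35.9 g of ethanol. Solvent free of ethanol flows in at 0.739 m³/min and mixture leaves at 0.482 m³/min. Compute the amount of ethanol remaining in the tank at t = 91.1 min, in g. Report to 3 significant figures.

4.77 g

Total volume: dV/dt = Q_in − Q_out = 0.25700 m³/min, so V(t) = 12.1 + 0.25700 t and V(91.1) = 35.513 m³.
Species balance (pure solvent in): dm/dt = −Q_out · m/V(t).
dm/m = −Q_out dt/(V₀ + 0.25700 t); integrating gives ln(m/m₀) = −(Q_out/(Q_in−Q_out)) ln(V/V₀).
m = m₀ (V₀/V)^(Q_out/(Q_in−Q_out)) = 35.9 × (12.1/35.513)^(1.8755) = 4.7656 g.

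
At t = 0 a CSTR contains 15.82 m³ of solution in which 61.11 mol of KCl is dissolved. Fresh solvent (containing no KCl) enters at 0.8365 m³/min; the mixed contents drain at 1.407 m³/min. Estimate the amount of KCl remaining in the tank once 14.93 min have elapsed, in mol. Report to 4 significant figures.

9.080 mol

Let m(t) be the amount of KCl. Volume: V(t) = V₀ + (Q_in − Q_out) t = 15.82 − 0.570500 t; V(14.93) = 7.30244 m³.
No KCl enters, so dm/dt = −Q_out · (m/V).
Separate: dm/m = −Q_out dt/V(t) ⇒ ln(m/m₀) = −(Q_out/(Q_in−Q_out)) ln(V/V₀).
m = m₀ (V₀/V)^(Q_out/(Q_in−Q_out)) = 61.11 × (15.82/7.30244)^(-2.46626) = 9.08017 mol.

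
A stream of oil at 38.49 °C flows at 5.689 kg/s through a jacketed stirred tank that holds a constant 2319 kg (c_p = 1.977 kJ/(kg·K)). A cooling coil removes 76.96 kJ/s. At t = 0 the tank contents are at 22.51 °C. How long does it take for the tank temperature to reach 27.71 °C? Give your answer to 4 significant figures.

343.2 s

Unsteady energy balance on the tank contents: M c_p dT/dt = ṁ c_p (T_in − T) − 76.96.
τ = M/ṁ = 407.629 s; T_ss = T_in − Q̇/(ṁ c_p) = 31.6474 °C.
T(t) = T_ss + (T₀ − T_ss) e^(−t/τ). Set T = 27.71:
e^(−t/τ) = (27.71 − 31.6474)/(22.51 − 31.6474) = 0.430909
t = −407.629 · ln(0.430909) = 343.166 s.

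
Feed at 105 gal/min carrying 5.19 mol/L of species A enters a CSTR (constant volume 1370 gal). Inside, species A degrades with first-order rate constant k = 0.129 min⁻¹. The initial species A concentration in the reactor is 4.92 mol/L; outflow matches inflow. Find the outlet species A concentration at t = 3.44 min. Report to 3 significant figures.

V dC/dt = Q(C_in − C) − k V C.
dC/dt = (Q/V) C_in − (Q/V + k) C; effective rate a = Q/V + k = 0.076642 + 0.129 = 0.20564 min⁻¹.
C_ss = Q C_in/(Q + kV) = 1.9343 mol/L; C(t) = C_ss + (C₀ − C_ss) e^(−a t).
C(3.44) = 1.9343 + (2.9857)·e^(−0.20564·3.44) = 1.9343 + (2.9857)·0.49292 = 3.4060 mol/L.

3.41 mol/L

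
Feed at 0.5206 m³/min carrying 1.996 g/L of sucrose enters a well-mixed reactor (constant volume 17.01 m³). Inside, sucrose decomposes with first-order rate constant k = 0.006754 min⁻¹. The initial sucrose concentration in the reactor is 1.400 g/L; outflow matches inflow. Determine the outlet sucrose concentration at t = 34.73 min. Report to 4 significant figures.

1.571 g/L

Species balance: V dC/dt = Q C_in − Q C − k V C.
This is linear with rate a = Q/V + k = 0.0373595 min⁻¹.
C_ss = Q C_in/(Q + kV) = 1.63516 g/L; C(t) = C_ss + (C₀ − C_ss) e^(−a t).
C(34.73) = 1.63516 + (-0.235155)·e^(−0.0373595·34.73) = 1.63516 + (-0.235155)·0.273215 = 1.57091 g/L.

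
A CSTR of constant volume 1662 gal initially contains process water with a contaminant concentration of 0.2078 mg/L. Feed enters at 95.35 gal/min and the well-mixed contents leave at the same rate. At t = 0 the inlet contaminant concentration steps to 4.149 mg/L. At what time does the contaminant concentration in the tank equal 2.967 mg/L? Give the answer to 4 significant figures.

20.99 min

Species balance: V dC/dt = Q(C_in − C) ⇒ τ = V/Q = 17.4305 min.
C(t) = C_in + (C₀ − C_in) e^(−t/τ). Set C = 2.967 and solve for t:
e^(−t/τ) = (C − C_in)/(C₀ − C_in) = (2.967 − 4.149)/(0.2078 − 4.149) = 0.299909
t = −τ ln(…) = 17.4305 × 1.20428 = 20.9912 min.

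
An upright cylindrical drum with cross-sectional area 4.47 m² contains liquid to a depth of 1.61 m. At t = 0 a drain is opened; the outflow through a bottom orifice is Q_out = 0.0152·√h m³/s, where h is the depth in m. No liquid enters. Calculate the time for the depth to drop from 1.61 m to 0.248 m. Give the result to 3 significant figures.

453 s

A dh/dt = −Q_out = −0.0152 √h.
∫ h^(−1/2) dh = −(0.0152/A) ∫ dt, giving 2√h = 2√h₀ − (0.0152/A) t.
t = 2A(√h₀ − √h)/0.0152 = 2·4.47·(√1.61 − √0.248)/0.0152
  = 8.9400 × (1.2689 − 0.49800) / 0.0152 = 453.39 s.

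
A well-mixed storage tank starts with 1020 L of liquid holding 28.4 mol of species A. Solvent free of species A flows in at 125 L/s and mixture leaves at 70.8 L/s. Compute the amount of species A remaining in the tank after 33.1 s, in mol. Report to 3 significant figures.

Let m(t) be the amount of species A. Volume: V(t) = V₀ + (Q_in − Q_out) t = 1020 + 54.200 t; V(33.1) = 2814.0 L.
No species A enters, so dm/dt = −Q_out · (m/V).
dm/m = −Q_out dt/(V₀ + 54.200 t); integrating gives ln(m/m₀) = −(Q_out/(Q_in−Q_out)) ln(V/V₀).
m = m₀ (V₀/V)^(Q_out/(Q_in−Q_out)) = 28.4 × (1020/2814.0)^(1.3063) = 7.5441 mol.

7.54 mol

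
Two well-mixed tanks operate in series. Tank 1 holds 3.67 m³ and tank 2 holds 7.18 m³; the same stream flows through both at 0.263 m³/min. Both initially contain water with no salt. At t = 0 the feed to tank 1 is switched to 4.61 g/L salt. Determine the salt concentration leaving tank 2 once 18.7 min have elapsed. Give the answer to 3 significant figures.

Each tank obeys Vᵢ dCᵢ/dt = Q(Cᵢ₋₁ − Cᵢ), so τᵢ = Vᵢ/Q.
τ₁ = 3.67/0.263 = 13.954 min; τ₂ = 7.18/0.263 = 27.300 min.
Solving the cascade with C₁(0)=C₂(0)=0 gives C₂(t) = C_in[1 − (τ₁ e^(−t/τ₁) − τ₂ e^(−t/τ₂))/(τ₁ − τ₂)].
At t = 18.7: e^(−t/τ₁) = 0.26182, e^(−t/τ₂) = 0.50410.
C₂ = 4.61·[1 − (13.954·0.26182 − 27.300·0.50410)/(-13.346)] = 4.61·0.24257 = 1.1183 g/L.

1.12 g/L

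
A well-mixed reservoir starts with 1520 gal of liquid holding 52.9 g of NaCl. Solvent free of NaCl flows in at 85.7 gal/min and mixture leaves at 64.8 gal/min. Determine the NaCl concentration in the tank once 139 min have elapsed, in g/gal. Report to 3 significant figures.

Total volume: dV/dt = Q_in − Q_out = 20.900 gal/min, so V(t) = 1520 + 20.900 t and V(139) = 4425.1 gal.
Species balance (pure solvent in): dm/dt = −Q_out · m/V(t).
Separate: dm/m = −Q_out dt/V(t) ⇒ ln(m/m₀) = −(Q_out/(Q_in−Q_out)) ln(V/V₀).
m = m₀ (V₀/V)^(Q_out/(Q_in−Q_out)) = 52.9 × (1520/4425.1)^(3.1005) = 1.9257 g.
C = m/V = 1.9257/4425.1 = 0.00043518 g/gal.

0.000435 g/gal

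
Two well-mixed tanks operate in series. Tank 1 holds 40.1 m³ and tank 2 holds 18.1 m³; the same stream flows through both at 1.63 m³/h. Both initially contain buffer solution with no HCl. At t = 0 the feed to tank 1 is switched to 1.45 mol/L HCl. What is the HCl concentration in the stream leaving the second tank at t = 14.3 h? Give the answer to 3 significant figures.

Species balance on tank i: dCᵢ/dt = (Cᵢ₋₁ − Cᵢ)/τᵢ with τᵢ = Vᵢ/Q.
τ₁ = 40.1/1.63 = 24.601 h; τ₂ = 18.1/1.63 = 11.104 h.
Solving the cascade with C₁(0)=C₂(0)=0 gives C₂(t) = C_in[1 − (τ₁ e^(−t/τ₁) − τ₂ e^(−t/τ₂))/(τ₁ − τ₂)].
At t = 14.3: e^(−t/τ₁) = 0.55919, e^(−t/τ₂) = 0.27588.
C₂ = 1.45·[1 − (24.601·0.55919 − 11.104·0.27588)/(13.497)] = 1.45·0.20773 = 0.30121 mol/L.

0.301 mol/L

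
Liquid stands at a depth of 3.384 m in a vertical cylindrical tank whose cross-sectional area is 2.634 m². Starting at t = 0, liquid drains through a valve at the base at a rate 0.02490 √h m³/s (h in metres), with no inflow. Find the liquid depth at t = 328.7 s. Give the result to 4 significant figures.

With no inflow, A dh/dt = −0.02490 √h.
Separate and integrate: 2(√h − √h₀) = −(0.02490/A) t.
√h = √3.384 − 0.02490·328.7/(2·2.634) = 1.83957 − 1.55365 = 0.285915.
h = 0.285915² = 0.0817473 m.

0.08175 m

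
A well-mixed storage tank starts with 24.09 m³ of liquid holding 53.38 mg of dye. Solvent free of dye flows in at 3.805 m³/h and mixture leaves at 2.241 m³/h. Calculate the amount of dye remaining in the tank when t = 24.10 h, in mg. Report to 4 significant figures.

13.85 mg

Let m(t) be the amount of dye. Volume: V(t) = V₀ + (Q_in − Q_out) t = 24.09 + 1.56400 t; V(24.10) = 61.7824 m³.
Species balance (pure solvent in): dm/dt = −Q_out · m/V(t).
dm/m = −Q_out dt/(V₀ + 1.56400 t); integrating gives ln(m/m₀) = −(Q_out/(Q_in−Q_out)) ln(V/V₀).
m = m₀ (V₀/V)^(Q_out/(Q_in−Q_out)) = 53.38 × (24.09/61.7824)^(1.43286) = 13.8451 mg.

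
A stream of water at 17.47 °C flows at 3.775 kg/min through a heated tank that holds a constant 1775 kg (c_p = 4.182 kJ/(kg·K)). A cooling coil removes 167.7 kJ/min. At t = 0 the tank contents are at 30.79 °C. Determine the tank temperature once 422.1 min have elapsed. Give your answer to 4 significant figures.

M c_p dT/dt = ṁ c_p (T_in − T) − Q̇.
τ = M/ṁ = 470.199 min; T_ss = T_in − Q̇/(ṁ c_p) = 17.47 − 167.7/(3.775·4.182) = 6.84737 °C.
Solution: T(t) = T_ss + (T₀ − T_ss) e^(−t/τ).
T(422.1) = 6.84737 + (23.9426)·e^(−422.1/470.199) = 6.84737 + (23.9426)·0.407504 = 16.6041 °C.

16.60 °C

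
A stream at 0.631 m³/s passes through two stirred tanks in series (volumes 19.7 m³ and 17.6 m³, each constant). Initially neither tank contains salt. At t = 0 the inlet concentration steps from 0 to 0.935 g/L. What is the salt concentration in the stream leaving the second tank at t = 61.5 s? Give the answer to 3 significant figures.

0.576 g/L

Each tank obeys Vᵢ dCᵢ/dt = Q(Cᵢ₋₁ − Cᵢ), so τᵢ = Vᵢ/Q.
τ₁ = 19.7/0.631 = 31.220 s; τ₂ = 17.6/0.631 = 27.892 s.
Solving the cascade with C₁(0)=C₂(0)=0 gives C₂(t) = C_in[1 − (τ₁ e^(−t/τ₁) − τ₂ e^(−t/τ₂))/(τ₁ − τ₂)].
At t = 61.5: e^(−t/τ₁) = 0.13947, e^(−t/τ₂) = 0.11026.
C₂ = 0.935·[1 − (31.220·0.13947 − 27.892·0.11026)/(3.3281)] = 0.935·0.61568 = 0.57566 g/L.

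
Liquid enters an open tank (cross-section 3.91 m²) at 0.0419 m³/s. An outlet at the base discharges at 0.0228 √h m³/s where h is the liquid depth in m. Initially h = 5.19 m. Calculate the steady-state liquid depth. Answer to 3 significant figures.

3.38 m

Unsteady balance on liquid volume: A dh/dt = Q_in − 0.0228 √h. At steady state dh/dt = 0:
Q_in = 0.0228 √h_ss ⇒ √h_ss = 0.0419/0.0228 = 1.8377.
h_ss = 1.8377² = 3.3772 m. (Since h₀ = 5.19 m > h_ss, the level will fall toward this value.)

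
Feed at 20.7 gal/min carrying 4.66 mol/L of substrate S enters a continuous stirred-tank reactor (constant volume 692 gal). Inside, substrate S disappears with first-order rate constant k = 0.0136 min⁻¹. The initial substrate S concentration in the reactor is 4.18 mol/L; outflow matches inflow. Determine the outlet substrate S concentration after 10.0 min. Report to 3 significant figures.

3.84 mol/L

Accumulation = in − out − consumed: V dC/dt = Q C_in − Q C − k V C.
dC/dt = (Q/V) C_in − (Q/V + k) C; effective rate a = Q/V + k = 0.029913 + 0.0136 = 0.043513 min⁻¹.
C_ss = Q C_in/(Q + kV) = 3.2035 mol/L; C(t) = C_ss + (C₀ − C_ss) e^(−a t).
C(10.0) = 3.2035 + (0.97647)·e^(−0.043513·10.0) = 3.2035 + (0.97647)·0.64718 = 3.8355 mol/L.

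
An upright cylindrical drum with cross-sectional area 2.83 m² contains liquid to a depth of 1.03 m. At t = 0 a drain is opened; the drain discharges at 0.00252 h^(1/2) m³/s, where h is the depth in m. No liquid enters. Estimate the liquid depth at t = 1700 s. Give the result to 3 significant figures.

0.0666 m

With no inflow, A dh/dt = −0.00252 √h.
∫ h^(−1/2) dh = −(0.00252/A) ∫ dt, giving 2√h = 2√h₀ − (0.00252/A) t.
√h = √1.03 − 0.00252·1700/(2·2.83) = 1.0149 − 0.75689 = 0.25800.
h = 0.25800² = 0.066563 m.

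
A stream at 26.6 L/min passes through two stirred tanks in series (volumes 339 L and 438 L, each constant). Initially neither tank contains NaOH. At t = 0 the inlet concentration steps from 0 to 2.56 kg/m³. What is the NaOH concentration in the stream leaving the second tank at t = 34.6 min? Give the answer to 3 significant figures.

Species balance on tank i: dCᵢ/dt = (Cᵢ₋₁ − Cᵢ)/τᵢ with τᵢ = Vᵢ/Q.
τ₁ = 339/26.6 = 12.744 min; τ₂ = 438/26.6 = 16.466 min.
Tank 1: C₁ = C_in(1 − e^(−t/τ₁)). Tank 2 (τ₁ ≠ τ₂): C₂ = C_in[1 − (τ₁ e^(−t/τ₁) − τ₂ e^(−t/τ₂))/(τ₁ − τ₂)].
At t = 34.6: e^(−t/τ₁) = 0.066210, e^(−t/τ₂) = 0.12230.
C₂ = 2.56·[1 − (12.744·0.066210 − 16.466·0.12230)/(-3.7218)] = 2.56·0.68563 = 1.7552 kg/m³.

1.76 kg/m³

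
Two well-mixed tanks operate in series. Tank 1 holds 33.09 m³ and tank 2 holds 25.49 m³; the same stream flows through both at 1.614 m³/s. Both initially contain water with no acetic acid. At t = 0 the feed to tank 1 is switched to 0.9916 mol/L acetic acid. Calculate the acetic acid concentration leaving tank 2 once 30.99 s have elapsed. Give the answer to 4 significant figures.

0.5068 mol/L

Species balance on tank i: dCᵢ/dt = (Cᵢ₋₁ − Cᵢ)/τᵢ with τᵢ = Vᵢ/Q.
τ₁ = 33.09/1.614 = 20.5019 s; τ₂ = 25.49/1.614 = 15.7931 s.
Tank 1: C₁ = C_in(1 − e^(−t/τ₁)). Tank 2 (τ₁ ≠ τ₂): C₂ = C_in[1 − (τ₁ e^(−t/τ₁) − τ₂ e^(−t/τ₂))/(τ₁ − τ₂)].
At t = 30.99: e^(−t/τ₁) = 0.220563, e^(−t/τ₂) = 0.140541.
C₂ = 0.9916·[1 − (20.5019·0.220563 − 15.7931·0.140541)/(4.70880)] = 0.9916·0.511047 = 0.506754 mol/L.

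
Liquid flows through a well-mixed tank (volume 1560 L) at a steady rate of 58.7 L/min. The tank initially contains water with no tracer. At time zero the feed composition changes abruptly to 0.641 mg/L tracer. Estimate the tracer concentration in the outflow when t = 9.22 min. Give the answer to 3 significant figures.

0.188 mg/L

Mass balance on the solute (V constant): V dC/dt = Q(C_in − C).
So dC/dt = (C_in − C)/τ with τ = V/Q = 1560/58.7 = 26.576 min.
This is linear first-order; C(t) = C_in + (C₀ − C_in) e^(−t/τ).
C(9.22) = 0.641 + (0 − 0.641)·e^(−9.22/26.576) = 0.641 + (-0.64100)·0.70685 = 0.18791 mg/L.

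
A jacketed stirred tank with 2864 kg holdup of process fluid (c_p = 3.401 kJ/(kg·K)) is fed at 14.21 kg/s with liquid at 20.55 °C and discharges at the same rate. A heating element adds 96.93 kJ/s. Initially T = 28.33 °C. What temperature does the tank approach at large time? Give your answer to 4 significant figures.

22.56 °C

M c_p dT/dt = ṁ c_p (T_in − T) + Q̇.
At steady state dT/dt = 0 ⇒ T_ss = T_in + Q̇/(ṁ c_p) = 20.55 + 96.93/(14.21·3.401) = 22.5557 °C.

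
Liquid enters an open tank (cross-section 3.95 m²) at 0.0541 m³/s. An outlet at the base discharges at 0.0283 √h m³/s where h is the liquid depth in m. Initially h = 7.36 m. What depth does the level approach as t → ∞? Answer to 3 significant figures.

3.65 m

A dh/dt = Q_in − 0.0283 √h. Steady state requires inflow = outflow:
Q_in = 0.0283 √h_ss ⇒ √h_ss = 0.0541/0.0283 = 1.9117.
h_ss = 1.9117² = 3.6544 m. (Since h₀ = 7.36 m > h_ss, the level will fall toward this value.)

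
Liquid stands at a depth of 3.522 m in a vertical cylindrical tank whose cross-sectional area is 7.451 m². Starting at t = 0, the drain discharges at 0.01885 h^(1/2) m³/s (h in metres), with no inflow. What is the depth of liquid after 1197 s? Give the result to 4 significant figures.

0.1315 m

A dh/dt = −Q_out = −0.01885 √h.
This is separable: 2 d(√h)/dt = −0.01885/A, so √h = √h₀ − (0.01885/(2A)) t.
√h = √3.522 − 0.01885·1197/(2·7.451) = 1.87670 − 1.51412 = 0.362577.
h = 0.362577² = 0.131462 m.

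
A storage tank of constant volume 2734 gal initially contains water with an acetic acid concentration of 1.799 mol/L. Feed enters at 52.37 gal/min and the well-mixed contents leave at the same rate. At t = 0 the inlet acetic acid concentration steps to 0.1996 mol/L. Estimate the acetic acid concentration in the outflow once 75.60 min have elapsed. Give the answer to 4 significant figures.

Mass balance on the solute (V constant): V dC/dt = Q(C_in − C).
So dC/dt = (C_in − C)/τ with τ = V/Q = 2734/52.37 = 52.2055 min.
Solution: C(t) = C_in + (C₀ − C_in) e^(−t/τ).
C(75.60) = 0.1996 + (1.799 − 0.1996)·e^(−75.60/52.2055) = 0.1996 + (1.59940)·0.235011 = 0.575476 mol/L.

0.5755 mol/L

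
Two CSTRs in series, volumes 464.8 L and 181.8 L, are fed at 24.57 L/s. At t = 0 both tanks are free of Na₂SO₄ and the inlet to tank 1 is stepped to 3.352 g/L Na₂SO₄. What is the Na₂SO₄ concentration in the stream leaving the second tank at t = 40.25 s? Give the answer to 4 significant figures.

Time constants: τᵢ = Vᵢ/Q for each well-mixed tank.
τ₁ = 464.8/24.57 = 18.9174 s; τ₂ = 181.8/24.57 = 7.39927 s.
Solving the cascade with C₁(0)=C₂(0)=0 gives C₂(t) = C_in[1 − (τ₁ e^(−t/τ₁) − τ₂ e^(−t/τ₂))/(τ₁ − τ₂)].
At t = 40.25: e^(−t/τ₁) = 0.119114, e^(−t/τ₂) = 0.00434066.
C₂ = 3.352·[1 − (18.9174·0.119114 − 7.39927·0.00434066)/(11.5181)] = 3.352·0.807155 = 2.70558 g/L.

2.706 g/L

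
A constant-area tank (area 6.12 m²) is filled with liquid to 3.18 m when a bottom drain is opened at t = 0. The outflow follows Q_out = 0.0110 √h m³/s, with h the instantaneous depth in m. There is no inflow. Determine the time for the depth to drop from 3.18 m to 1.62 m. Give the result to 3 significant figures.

568 s

A dh/dt = −Q_out = −0.0110 √h.
Separate and integrate: 2(√h − √h₀) = −(0.0110/A) t.
t = 2A(√h₀ − √h)/0.0110 = 2·6.12·(√3.18 − √1.62)/0.0110
  = 12.240 × (1.7833 − 1.2728) / 0.0110 = 568.01 s.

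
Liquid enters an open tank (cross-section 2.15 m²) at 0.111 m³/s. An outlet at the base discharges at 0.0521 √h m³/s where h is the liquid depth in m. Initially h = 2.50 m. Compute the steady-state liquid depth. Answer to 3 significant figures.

A dh/dt = Q_in − 0.0521 √h. Steady state requires inflow = outflow:
Q_in = 0.0521 √h_ss ⇒ √h_ss = 0.111/0.0521 = 2.1305.
h_ss = 2.1305² = 4.5391 m. (Since h₀ = 2.50 m < h_ss, the level will rise toward this value.)

4.54 m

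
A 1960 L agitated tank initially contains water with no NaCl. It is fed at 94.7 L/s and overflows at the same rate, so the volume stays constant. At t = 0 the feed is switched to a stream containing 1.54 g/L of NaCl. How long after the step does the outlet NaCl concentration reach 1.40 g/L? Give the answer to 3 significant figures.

Species balance on the tank: V dC/dt = Q(C_in − C), so τ = V/Q = 20.697 s.
C(t) = C_in + (C₀ − C_in) e^(−t/τ). Set C = 1.40 and solve for t:
e^(−t/τ) = (C − C_in)/(C₀ − C_in) = (1.40 − 1.54)/(0 − 1.54) = 0.090909
t = −τ ln(…) = 20.697 × 2.3979 = 49.629 s.

49.6 s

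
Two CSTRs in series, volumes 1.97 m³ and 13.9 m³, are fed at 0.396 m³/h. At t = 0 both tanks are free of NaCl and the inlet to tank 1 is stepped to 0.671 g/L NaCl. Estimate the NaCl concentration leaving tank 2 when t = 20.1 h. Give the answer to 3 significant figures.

Time constants: τᵢ = Vᵢ/Q for each well-mixed tank.
τ₁ = 1.97/0.396 = 4.9747 h; τ₂ = 13.9/0.396 = 35.101 h.
Tank 1: C₁ = C_in(1 − e^(−t/τ₁)). Tank 2 (τ₁ ≠ τ₂): C₂ = C_in[1 − (τ₁ e^(−t/τ₁) − τ₂ e^(−t/τ₂))/(τ₁ − τ₂)].
At t = 20.1: e^(−t/τ₁) = 0.017590, e^(−t/τ₂) = 0.56404.
C₂ = 0.671·[1 − (4.9747·0.017590 − 35.101·0.56404)/(-30.126)] = 0.671·0.34573 = 0.23198 g/L.

0.232 g/L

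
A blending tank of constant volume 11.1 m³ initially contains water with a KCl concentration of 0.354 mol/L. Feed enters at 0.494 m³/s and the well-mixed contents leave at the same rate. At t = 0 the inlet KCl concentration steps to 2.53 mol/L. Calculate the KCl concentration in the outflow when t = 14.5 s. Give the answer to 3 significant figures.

Mass balance on the solute (V constant): V dC/dt = Q(C_in − C).
Rewrite as dC/dt + C/τ = C_in/τ, τ = V/Q = 22.470 s.
C approaches C_in exponentially: C(t) = C_in + (C₀ − C_in) e^(−t/τ).
C(14.5) = 2.53 + (0.354 − 2.53)·e^(−14.5/22.470) = 2.53 + (-2.1760)·0.52450 = 1.3887 mol/L.

1.39 mol/L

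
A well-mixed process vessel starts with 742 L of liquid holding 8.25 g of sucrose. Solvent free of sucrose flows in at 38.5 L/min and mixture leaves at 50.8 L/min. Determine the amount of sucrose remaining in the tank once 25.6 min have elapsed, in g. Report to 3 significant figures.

0.843 g

Let m(t) be the amount of sucrose. Volume: V(t) = V₀ + (Q_in − Q_out) t = 742 − 12.300 t; V(25.6) = 427.12 L.
Species balance (pure solvent in): dm/dt = −Q_out · m/V(t).
Separate: dm/m = −Q_out dt/V(t) ⇒ ln(m/m₀) = −(Q_out/(Q_in−Q_out)) ln(V/V₀).
m = m₀ (V₀/V)^(Q_out/(Q_in−Q_out)) = 8.25 × (742/427.12)^(-4.1301) = 0.84302 g.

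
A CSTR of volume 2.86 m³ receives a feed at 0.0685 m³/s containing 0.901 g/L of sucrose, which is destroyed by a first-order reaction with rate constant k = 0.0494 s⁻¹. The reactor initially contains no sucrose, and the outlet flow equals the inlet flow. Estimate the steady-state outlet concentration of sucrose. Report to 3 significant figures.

0.294 g/L

Species balance: V dC/dt = Q C_in − Q C − k V C.
At steady state: 0 = Q C_in − (Q + kV) C_ss, so C_ss = Q C_in/(Q + kV).
C_ss = 0.0685·0.901/(0.0685 + 0.0494·2.86) = 0.061719/0.20978 = 0.29420 g/L.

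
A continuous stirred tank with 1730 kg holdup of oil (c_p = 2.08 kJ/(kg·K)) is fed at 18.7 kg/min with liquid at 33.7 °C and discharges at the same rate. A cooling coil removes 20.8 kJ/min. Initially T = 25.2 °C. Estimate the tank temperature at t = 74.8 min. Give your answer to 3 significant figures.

Unsteady energy balance on the tank contents: M c_p dT/dt = ṁ c_p (T_in − T) − 20.8.
Rearrange: dT/dt = (T_ss − T)/τ with τ = M/ṁ = 92.513 min and T_ss = T_in − Q̇/(ṁ c_p) = 33.165 °C.
Solution: T(t) = T_ss + (T₀ − T_ss) e^(−t/τ).
T(74.8) = 33.165 + (-7.9652)·e^(−74.8/92.513) = 33.165 + (-7.9652)·0.44551 = 29.617 °C.

29.6 °C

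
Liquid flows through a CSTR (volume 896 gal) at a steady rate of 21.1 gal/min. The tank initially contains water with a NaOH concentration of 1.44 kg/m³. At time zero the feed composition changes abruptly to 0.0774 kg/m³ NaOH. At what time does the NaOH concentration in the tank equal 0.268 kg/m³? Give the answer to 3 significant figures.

83.5 min

Unsteady species balance (constant V, well mixed): V dC/dt = Q(C_in − C), so τ = V/Q = 42.464 min.
C(t) = C_in + (C₀ − C_in) e^(−t/τ). Set C = 0.268 and solve for t:
e^(−t/τ) = (C − C_in)/(C₀ − C_in) = (0.268 − 0.0774)/(1.44 − 0.0774) = 0.13988
t = −τ ln(…) = 42.464 × 1.9670 = 83.526 min.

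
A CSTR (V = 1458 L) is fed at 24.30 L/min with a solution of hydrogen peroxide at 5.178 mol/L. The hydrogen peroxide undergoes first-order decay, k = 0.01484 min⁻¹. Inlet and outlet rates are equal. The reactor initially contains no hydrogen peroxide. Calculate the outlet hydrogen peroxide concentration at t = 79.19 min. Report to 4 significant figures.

2.513 mol/L

V dC/dt = Q(C_in − C) − k V C.
This is linear with rate a = Q/V + k = 0.0315067 min⁻¹.
C_ss = Q C_in/(Q + kV) = 2.73910 mol/L; C(t) = C_ss + (C₀ − C_ss) e^(−a t).
C(79.19) = 2.73910 + (-2.73910)·e^(−0.0315067·79.19) = 2.73910 + (-2.73910)·0.0824954 = 2.51314 mol/L.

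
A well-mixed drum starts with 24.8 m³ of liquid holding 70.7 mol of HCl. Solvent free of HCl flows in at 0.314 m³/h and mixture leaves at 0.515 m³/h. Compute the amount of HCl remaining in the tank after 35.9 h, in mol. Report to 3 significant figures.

Let m(t) be the amount of HCl. Volume: V(t) = V₀ + (Q_in − Q_out) t = 24.8 − 0.20100 t; V(35.9) = 17.584 m³.
Species balance (pure solvent in): dm/dt = −Q_out · m/V(t).
dm/m = −Q_out dt/(V₀ − 0.20100 t); integrating gives ln(m/m₀) = −(Q_out/(Q_in−Q_out)) ln(V/V₀).
m = m₀ (V₀/V)^(Q_out/(Q_in−Q_out)) = 70.7 × (24.8/17.584)^(-2.5622) = 29.296 mol.

29.3 mol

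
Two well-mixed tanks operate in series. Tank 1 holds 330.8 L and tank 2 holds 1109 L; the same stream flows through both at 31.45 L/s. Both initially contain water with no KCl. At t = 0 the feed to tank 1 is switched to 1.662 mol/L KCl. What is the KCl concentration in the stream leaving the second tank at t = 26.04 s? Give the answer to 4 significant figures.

0.5896 mol/L

Species balance on tank i: dCᵢ/dt = (Cᵢ₋₁ − Cᵢ)/τᵢ with τᵢ = Vᵢ/Q.
τ₁ = 330.8/31.45 = 10.5183 s; τ₂ = 1109/31.45 = 35.2623 s.
Tank 1: C₁ = C_in(1 − e^(−t/τ₁)). Tank 2 (τ₁ ≠ τ₂): C₂ = C_in[1 − (τ₁ e^(−t/τ₁) − τ₂ e^(−t/τ₂))/(τ₁ − τ₂)].
At t = 26.04: e^(−t/τ₁) = 0.0841050, e^(−t/τ₂) = 0.477847.
C₂ = 1.662·[1 − (10.5183·0.0841050 − 35.2623·0.477847)/(-24.7440)] = 1.662·0.354780 = 0.589645 mol/L.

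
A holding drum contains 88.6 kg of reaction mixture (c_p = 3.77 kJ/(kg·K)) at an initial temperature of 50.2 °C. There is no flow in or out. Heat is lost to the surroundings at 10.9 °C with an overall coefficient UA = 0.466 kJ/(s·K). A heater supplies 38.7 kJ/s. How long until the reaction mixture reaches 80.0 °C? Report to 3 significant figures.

M c_p dT/dt = −UA(T − T_amb) + Q̇.
τ = M c_p/UA = 716.79 s; T_ss = T_amb + Q̇/UA = 10.9 + 38.7/0.466 = 93.947 °C.
T(t) = T_ss + (T₀ − T_ss)e^(−t/τ); set T = 80.0:
t = −τ ln[(T − T_ss)/(T₀ − T_ss)] = −716.79 · ln(0.31881) = 819.39 s.

819 s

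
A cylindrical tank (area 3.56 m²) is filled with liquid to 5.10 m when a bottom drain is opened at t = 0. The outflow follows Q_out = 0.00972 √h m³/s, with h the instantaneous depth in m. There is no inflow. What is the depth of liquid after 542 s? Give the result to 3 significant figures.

A dh/dt = −Q_out = −0.00972 √h.
∫ h^(−1/2) dh = −(0.00972/A) ∫ dt, giving 2√h = 2√h₀ − (0.00972/A) t.
√h = √5.10 − 0.00972·542/(2·3.56) = 2.2583 − 0.73992 = 1.5184.
h = 1.5184² = 2.3055 m.

2.31 m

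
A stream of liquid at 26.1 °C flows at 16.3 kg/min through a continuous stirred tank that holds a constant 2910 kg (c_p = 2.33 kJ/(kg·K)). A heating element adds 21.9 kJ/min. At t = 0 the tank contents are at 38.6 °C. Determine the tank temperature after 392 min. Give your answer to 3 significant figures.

Heat balance on the well-mixed liquid: M c_p dT/dt = ṁ c_p (T_in − T) + 21.9.
Rearrange: dT/dt = (T_ss − T)/τ with τ = M/ṁ = 178.53 min and T_ss = T_in + Q̇/(ṁ c_p) = 26.677 °C.
Integrating: T(t) = T_ss + (T₀ − T_ss) e^(−t/τ).
T(392) = 26.677 + (11.923)·e^(−392/178.53) = 26.677 + (11.923)·0.11128 = 28.003 °C.

28.0 °C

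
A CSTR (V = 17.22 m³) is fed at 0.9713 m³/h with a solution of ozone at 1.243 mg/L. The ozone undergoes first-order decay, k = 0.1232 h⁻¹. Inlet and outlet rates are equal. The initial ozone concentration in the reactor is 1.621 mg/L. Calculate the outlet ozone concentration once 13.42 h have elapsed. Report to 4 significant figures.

V dC/dt = Q(C_in − C) − k V C.
This is linear with rate a = Q/V + k = 0.179605 h⁻¹.
C_ss = Q C_in/(Q + kV) = 0.390366 mg/L; C(t) = C_ss + (C₀ − C_ss) e^(−a t).
C(13.42) = 0.390366 + (1.23063)·e^(−0.179605·13.42) = 0.390366 + (1.23063)·0.0897880 = 0.500862 mg/L.

0.5009 mg/L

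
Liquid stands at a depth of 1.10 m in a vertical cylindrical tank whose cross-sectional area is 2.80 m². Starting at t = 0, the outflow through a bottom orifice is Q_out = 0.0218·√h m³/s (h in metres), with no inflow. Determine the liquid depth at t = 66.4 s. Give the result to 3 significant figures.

0.625 m

With no inflow, A dh/dt = −0.0218 √h.
This is separable: 2 d(√h)/dt = −0.0218/A, so √h = √h₀ − (0.0218/(2A)) t.
√h = √1.10 − 0.0218·66.4/(2·2.80) = 1.0488 − 0.25849 = 0.79032.
h = 0.79032² = 0.62461 m.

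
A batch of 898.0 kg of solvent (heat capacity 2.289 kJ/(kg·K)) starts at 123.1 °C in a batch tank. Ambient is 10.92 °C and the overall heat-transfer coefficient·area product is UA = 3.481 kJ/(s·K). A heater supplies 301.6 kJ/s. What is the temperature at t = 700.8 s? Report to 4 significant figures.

105.4 °C

M c_p dT/dt = −UA(T − T_amb) + Q̇.
dT/dt = (T_ss − T)/τ with T_ss = T_amb + Q̇/UA = 10.92 + 301.6/3.481 = 97.5618 °C, τ = M c_p/UA = 898.0·2.289/3.481 = 590.498 s.
Integrating: T(t) = T_ss + (T₀ − T_ss) e^(−t/τ).
T(700.8) = 97.5618 + (25.5382)·0.305198 = 105.356 °C.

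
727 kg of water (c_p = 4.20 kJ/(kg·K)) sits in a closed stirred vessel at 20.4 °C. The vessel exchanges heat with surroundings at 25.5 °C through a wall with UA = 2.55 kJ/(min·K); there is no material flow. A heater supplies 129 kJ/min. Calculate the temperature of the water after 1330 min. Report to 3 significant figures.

57.7 °C

Energy balance: M c_p dT/dt = −UA(T − T_amb) + Q̇.
dT/dt = (T_ss − T)/τ with T_ss = T_amb + Q̇/UA = 25.5 + 129/2.55 = 76.088 °C, τ = M c_p/UA = 727·4.20/2.55 = 1197.4 min.
This is linear first-order; T(t) = T_ss + (T₀ − T_ss) e^(−t/τ).
T(1330) = 76.088 + (-55.688)·0.32932 = 57.749 °C.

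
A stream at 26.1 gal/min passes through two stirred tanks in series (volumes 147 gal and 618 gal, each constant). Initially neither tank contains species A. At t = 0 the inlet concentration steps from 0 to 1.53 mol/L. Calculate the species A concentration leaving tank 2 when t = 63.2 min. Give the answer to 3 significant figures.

1.39 mol/L

Species balance on tank i: dCᵢ/dt = (Cᵢ₋₁ − Cᵢ)/τᵢ with τᵢ = Vᵢ/Q.
τ₁ = 147/26.1 = 5.6322 min; τ₂ = 618/26.1 = 23.678 min.
Tank 1: C₁ = C_in(1 − e^(−t/τ₁)). Tank 2 (τ₁ ≠ τ₂): C₂ = C_in[1 − (τ₁ e^(−t/τ₁) − τ₂ e^(−t/τ₂))/(τ₁ − τ₂)].
At t = 63.2: e^(−t/τ₁) = 1.3387e-05, e^(−t/τ₂) = 0.069313.
C₂ = 1.53·[1 − (5.6322·1.3387e-05 − 23.678·0.069313)/(-18.046)] = 1.53·0.90906 = 1.3909 mol/L.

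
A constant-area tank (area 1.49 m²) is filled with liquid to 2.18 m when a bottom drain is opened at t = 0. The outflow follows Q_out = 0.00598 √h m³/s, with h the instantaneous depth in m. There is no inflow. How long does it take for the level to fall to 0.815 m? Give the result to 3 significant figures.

286 s

Mass balance (ρ constant): A dh/dt = −0.00598 √h.
This is separable: 2 d(√h)/dt = −0.00598/A, so √h = √h₀ − (0.00598/(2A)) t.
t = 2A(√h₀ − √h)/0.00598 = 2·1.49·(√2.18 − √0.815)/0.00598
  = 2.9800 × (1.4765 − 0.90277) / 0.00598 = 285.90 s.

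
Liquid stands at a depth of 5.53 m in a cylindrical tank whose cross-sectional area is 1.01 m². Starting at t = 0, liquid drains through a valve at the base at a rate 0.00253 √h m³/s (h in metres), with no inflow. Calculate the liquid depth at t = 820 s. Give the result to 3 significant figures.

Volume balance on the tank: A dh/dt = −0.00253 √h.
∫ h^(−1/2) dh = −(0.00253/A) ∫ dt, giving 2√h = 2√h₀ − (0.00253/A) t.
√h = √5.53 − 0.00253·820/(2·1.01) = 2.3516 − 1.0270 = 1.3246.
h = 1.3246² = 1.7545 m.

1.75 m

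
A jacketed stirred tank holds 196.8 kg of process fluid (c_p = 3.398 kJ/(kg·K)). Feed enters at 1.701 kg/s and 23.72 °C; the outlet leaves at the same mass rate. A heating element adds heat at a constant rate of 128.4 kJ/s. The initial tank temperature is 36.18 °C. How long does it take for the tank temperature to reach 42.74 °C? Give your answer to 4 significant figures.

129.2 s

M c_p dT/dt = ṁ c_p (T_in − T) + Q̇.
τ = M/ṁ = 115.697 s; T_ss = T_in + Q̇/(ṁ c_p) = 45.9345 °C.
T(t) = T_ss + (T₀ − T_ss) e^(−t/τ). Set T = 42.74:
e^(−t/τ) = (42.74 − 45.9345)/(36.18 − 45.9345) = 0.327493
t = −115.697 · ln(0.327493) = 129.151 s.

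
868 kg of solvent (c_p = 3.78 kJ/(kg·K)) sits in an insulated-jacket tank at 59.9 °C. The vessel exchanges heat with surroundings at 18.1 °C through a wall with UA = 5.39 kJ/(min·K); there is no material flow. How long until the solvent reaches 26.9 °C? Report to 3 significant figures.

948 min

Unsteady energy balance on the tank contents: M c_p dT/dt = −UA(T − T_amb).
τ = M c_p/UA = 608.73 min; T_ss = T_amb = 18.100 °C.
T(t) = T_ss + (T₀ − T_ss)e^(−t/τ); set T = 26.9:
t = −τ ln[(T − T_ss)/(T₀ − T_ss)] = −608.73 · ln(0.21053) = 948.49 min.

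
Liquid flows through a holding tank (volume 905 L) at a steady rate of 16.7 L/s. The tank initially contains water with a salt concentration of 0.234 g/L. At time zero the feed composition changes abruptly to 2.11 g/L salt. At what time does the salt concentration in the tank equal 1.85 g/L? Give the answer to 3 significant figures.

107 s

Transient balance on the dissolved component: V dC/dt = Q(C_in − C), so τ = V/Q = 54.192 s.
C(t) = C_in + (C₀ − C_in) e^(−t/τ). Set C = 1.85 and solve for t:
e^(−t/τ) = (C − C_in)/(C₀ − C_in) = (1.85 − 2.11)/(0.234 − 2.11) = 0.13859
t = −τ ln(…) = 54.192 × 1.9762 = 107.09 s.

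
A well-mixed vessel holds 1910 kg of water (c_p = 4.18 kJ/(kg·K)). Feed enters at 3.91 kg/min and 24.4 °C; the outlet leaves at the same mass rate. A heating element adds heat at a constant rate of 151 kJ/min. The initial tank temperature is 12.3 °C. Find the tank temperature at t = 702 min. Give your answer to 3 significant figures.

28.6 °C

M c_p dT/dt = ṁ c_p (T_in − T) + Q̇.
Rearrange: dT/dt = (T_ss − T)/τ with τ = M/ṁ = 488.49 min and T_ss = T_in + Q̇/(ṁ c_p) = 33.639 °C.
T approaches T_ss exponentially: T(t) = T_ss + (T₀ − T_ss) e^(−t/τ).
T(702) = 33.639 + (-21.339)·e^(−702/488.49) = 33.639 + (-21.339)·0.23762 = 28.568 °C.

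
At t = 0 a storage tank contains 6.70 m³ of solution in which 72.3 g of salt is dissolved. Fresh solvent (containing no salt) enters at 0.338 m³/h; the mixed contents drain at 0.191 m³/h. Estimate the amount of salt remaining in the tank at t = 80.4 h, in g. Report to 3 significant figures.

19.3 g

Let m(t) be the amount of salt. Volume: V(t) = V₀ + (Q_in − Q_out) t = 6.70 + 0.14700 t; V(80.4) = 18.519 m³.
No salt enters, so dm/dt = −Q_out · (m/V).
dm/m = −Q_out dt/(V₀ + 0.14700 t); integrating gives ln(m/m₀) = −(Q_out/(Q_in−Q_out)) ln(V/V₀).
m = m₀ (V₀/V)^(Q_out/(Q_in−Q_out)) = 72.3 × (6.70/18.519)^(1.2993) = 19.295 g.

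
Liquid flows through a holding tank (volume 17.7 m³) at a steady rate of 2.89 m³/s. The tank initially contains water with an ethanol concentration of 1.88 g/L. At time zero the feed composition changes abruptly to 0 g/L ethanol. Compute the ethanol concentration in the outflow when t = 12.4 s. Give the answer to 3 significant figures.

0.248 g/L

Unsteady species balance (constant V, well mixed): V dC/dt = Q(C_in − C).
Time constant τ = V/Q = 17.7/2.89 = 6.1246 s.
This is linear first-order; C(t) = C_in + (C₀ − C_in) e^(−t/τ).
C(12.4) = 0 + (1.88 − 0)·e^(−12.4/6.1246) = 0 + (1.8800)·0.13204 = 0.24824 g/L.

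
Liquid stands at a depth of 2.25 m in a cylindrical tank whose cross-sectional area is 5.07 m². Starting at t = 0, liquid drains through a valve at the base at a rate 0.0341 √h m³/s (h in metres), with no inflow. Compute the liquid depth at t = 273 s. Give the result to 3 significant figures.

A dh/dt = −Q_out = −0.0341 √h.
∫ h^(−1/2) dh = −(0.0341/A) ∫ dt, giving 2√h = 2√h₀ − (0.0341/A) t.
√h = √2.25 − 0.0341·273/(2·5.07) = 1.5000 − 0.91808 = 0.58192.
h = 0.58192² = 0.33863 m.

0.339 m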